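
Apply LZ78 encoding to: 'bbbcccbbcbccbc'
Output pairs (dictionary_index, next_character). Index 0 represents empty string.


LZ78 encoding steps:
Dictionary: {0: ''}
Step 1: w='' (idx 0), next='b' -> output (0, 'b'), add 'b' as idx 1
Step 2: w='b' (idx 1), next='b' -> output (1, 'b'), add 'bb' as idx 2
Step 3: w='' (idx 0), next='c' -> output (0, 'c'), add 'c' as idx 3
Step 4: w='c' (idx 3), next='c' -> output (3, 'c'), add 'cc' as idx 4
Step 5: w='bb' (idx 2), next='c' -> output (2, 'c'), add 'bbc' as idx 5
Step 6: w='b' (idx 1), next='c' -> output (1, 'c'), add 'bc' as idx 6
Step 7: w='c' (idx 3), next='b' -> output (3, 'b'), add 'cb' as idx 7
Step 8: w='c' (idx 3), end of input -> output (3, '')


Encoded: [(0, 'b'), (1, 'b'), (0, 'c'), (3, 'c'), (2, 'c'), (1, 'c'), (3, 'b'), (3, '')]


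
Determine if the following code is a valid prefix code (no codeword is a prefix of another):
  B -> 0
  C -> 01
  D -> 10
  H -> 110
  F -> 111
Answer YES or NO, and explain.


Checking each pair (does one codeword prefix another?):
  B='0' vs C='01': prefix -- VIOLATION

NO -- this is NOT a valid prefix code. B (0) is a prefix of C (01).


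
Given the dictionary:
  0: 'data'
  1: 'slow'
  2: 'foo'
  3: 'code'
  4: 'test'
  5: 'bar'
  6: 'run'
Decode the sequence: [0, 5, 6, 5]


Look up each index in the dictionary:
  0 -> 'data'
  5 -> 'bar'
  6 -> 'run'
  5 -> 'bar'

Decoded: "data bar run bar"


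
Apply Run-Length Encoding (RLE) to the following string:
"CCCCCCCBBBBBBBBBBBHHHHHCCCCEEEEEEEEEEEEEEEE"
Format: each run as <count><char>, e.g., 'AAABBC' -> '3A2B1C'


Scanning runs left to right:
  i=0: run of 'C' x 7 -> '7C'
  i=7: run of 'B' x 11 -> '11B'
  i=18: run of 'H' x 5 -> '5H'
  i=23: run of 'C' x 4 -> '4C'
  i=27: run of 'E' x 16 -> '16E'

RLE = 7C11B5H4C16E


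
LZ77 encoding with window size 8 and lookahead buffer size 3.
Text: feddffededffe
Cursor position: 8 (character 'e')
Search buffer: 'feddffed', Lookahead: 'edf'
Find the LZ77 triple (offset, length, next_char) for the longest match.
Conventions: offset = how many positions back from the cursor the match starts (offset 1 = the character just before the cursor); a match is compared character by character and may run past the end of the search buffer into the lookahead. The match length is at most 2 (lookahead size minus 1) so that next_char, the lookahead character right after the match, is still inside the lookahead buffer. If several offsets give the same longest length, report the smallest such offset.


Try each offset into the search buffer:
  offset=1 (pos 7, char 'd'): match length 0
  offset=2 (pos 6, char 'e'): match length 2
  offset=3 (pos 5, char 'f'): match length 0
  offset=4 (pos 4, char 'f'): match length 0
  offset=5 (pos 3, char 'd'): match length 0
  offset=6 (pos 2, char 'd'): match length 0
  offset=7 (pos 1, char 'e'): match length 2
  offset=8 (pos 0, char 'f'): match length 0
Longest match has length 2, found at offsets 2, 7; take the smallest, offset 2.
next_char = character at position 8 + 2 = 10 -> 'f'

Best match: offset=2, length=2 (matching 'ed' starting at position 6)
LZ77 triple: (2, 2, 'f')


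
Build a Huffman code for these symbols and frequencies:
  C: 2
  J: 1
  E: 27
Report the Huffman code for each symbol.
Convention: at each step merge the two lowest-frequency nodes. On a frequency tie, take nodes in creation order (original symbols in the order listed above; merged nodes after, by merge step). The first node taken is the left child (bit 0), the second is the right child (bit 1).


Huffman tree construction:
Step 1: Merge J(1) + C(2) = 3
Step 2: Merge (J+C)(3) + E(27) = 30
Read each symbol's code off the tree from the root (left child = 0, right child = 1).

Codes:
  C: 01 (length 2)
  J: 00 (length 2)
  E: 1 (length 1)
Average code length: 33/30 = 1.1000 bits/symbol


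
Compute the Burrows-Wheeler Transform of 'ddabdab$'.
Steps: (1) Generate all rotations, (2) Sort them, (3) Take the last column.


Rotations (sorted):
  0: $ddabdab -> last char: b
  1: ab$ddabd -> last char: d
  2: abdab$dd -> last char: d
  3: b$ddabda -> last char: a
  4: bdab$dda -> last char: a
  5: dab$ddab -> last char: b
  6: dabdab$d -> last char: d
  7: ddabdab$ -> last char: $


BWT = bddaabd$


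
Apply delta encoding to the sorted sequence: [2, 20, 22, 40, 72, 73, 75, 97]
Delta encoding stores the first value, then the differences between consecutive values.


First value: 2
Deltas:
  20 - 2 = 18
  22 - 20 = 2
  40 - 22 = 18
  72 - 40 = 32
  73 - 72 = 1
  75 - 73 = 2
  97 - 75 = 22


Delta encoded: [2, 18, 2, 18, 32, 1, 2, 22]


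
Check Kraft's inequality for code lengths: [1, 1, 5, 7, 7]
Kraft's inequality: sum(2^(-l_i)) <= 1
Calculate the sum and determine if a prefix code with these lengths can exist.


Sum = 2^(-1) + 2^(-1) + 2^(-5) + 2^(-7) + 2^(-7)
    = 0.5 + 0.5 + 0.03125 + 0.0078125 + 0.0078125
    = 134/128 = 1.046875
Since 1.046875 > 1, Kraft's inequality is NOT satisfied.
A prefix code with these lengths CANNOT exist.

Kraft sum = 1.046875. Not satisfied.


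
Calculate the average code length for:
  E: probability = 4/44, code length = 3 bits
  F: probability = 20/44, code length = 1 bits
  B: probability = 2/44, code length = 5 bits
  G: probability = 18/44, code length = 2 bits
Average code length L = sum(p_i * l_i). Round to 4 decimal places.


Weighted contributions p_i * l_i:
  E: (4/44) * 3 = 12/44
  F: (20/44) * 1 = 20/44
  B: (2/44) * 5 = 10/44
  G: (18/44) * 2 = 36/44
Sum = (12 + 20 + 10 + 36)/44 = 78/44

L = 78/44 = 1.7727 bits/symbol


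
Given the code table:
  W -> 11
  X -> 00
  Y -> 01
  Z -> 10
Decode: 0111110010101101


Decoding:
01 -> Y
11 -> W
11 -> W
00 -> X
10 -> Z
10 -> Z
11 -> W
01 -> Y


Result: YWWXZZWY


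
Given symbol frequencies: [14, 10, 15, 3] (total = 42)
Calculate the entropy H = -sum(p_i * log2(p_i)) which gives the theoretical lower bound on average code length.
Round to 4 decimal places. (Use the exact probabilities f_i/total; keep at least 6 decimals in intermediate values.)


Per-symbol terms -p_i * log2(p_i) with p_i = f_i/42:
  p = 14/42 = 0.333333: log2(p) = -1.584963, -p*log2(p) = 0.528321
  p = 10/42 = 0.238095: log2(p) = -2.070389, -p*log2(p) = 0.492950
  p = 15/42 = 0.357143: log2(p) = -1.485427, -p*log2(p) = 0.530510
  p = 3/42 = 0.071429: log2(p) = -3.807355, -p*log2(p) = 0.271954
H = 0.528321 + 0.492950 + 0.530510 + 0.271954 = 1.823735

H = 1.8237 bits/symbol


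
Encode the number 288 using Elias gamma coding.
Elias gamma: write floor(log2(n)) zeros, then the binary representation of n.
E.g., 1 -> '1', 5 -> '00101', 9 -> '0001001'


num_bits = floor(log2(288)) + 1 = 9
leading_zeros = num_bits - 1 = 8
binary(288) = 100100000

Elias gamma(288) = '00000000' + '100100000' = 00000000100100000 (17 bits)


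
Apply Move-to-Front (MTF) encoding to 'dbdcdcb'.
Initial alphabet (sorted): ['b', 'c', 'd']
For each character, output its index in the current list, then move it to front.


MTF encoding:
'd': index 2 in ['b', 'c', 'd'] -> ['d', 'b', 'c']
'b': index 1 in ['d', 'b', 'c'] -> ['b', 'd', 'c']
'd': index 1 in ['b', 'd', 'c'] -> ['d', 'b', 'c']
'c': index 2 in ['d', 'b', 'c'] -> ['c', 'd', 'b']
'd': index 1 in ['c', 'd', 'b'] -> ['d', 'c', 'b']
'c': index 1 in ['d', 'c', 'b'] -> ['c', 'd', 'b']
'b': index 2 in ['c', 'd', 'b'] -> ['b', 'c', 'd']


Output: [2, 1, 1, 2, 1, 1, 2]


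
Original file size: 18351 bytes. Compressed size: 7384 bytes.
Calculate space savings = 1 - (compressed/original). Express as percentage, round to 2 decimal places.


ratio = compressed/original = 7384/18351 = 0.402376
savings = 1 - ratio = 1 - 0.402376 = 0.597624
as a percentage: 0.597624 * 100 = 59.76%

Space savings = 1 - 7384/18351 = 59.76%


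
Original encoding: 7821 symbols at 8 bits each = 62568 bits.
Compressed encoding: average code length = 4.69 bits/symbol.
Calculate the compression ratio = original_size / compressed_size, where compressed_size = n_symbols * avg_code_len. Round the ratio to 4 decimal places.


original_size = n_symbols * orig_bits = 7821 * 8 = 62568 bits
compressed_size = n_symbols * avg_code_len = 7821 * 4.69 = 36680.49 bits
ratio = original_size / compressed_size = 62568 / 36680.49 = 1.7058

Compression ratio = 1.7058


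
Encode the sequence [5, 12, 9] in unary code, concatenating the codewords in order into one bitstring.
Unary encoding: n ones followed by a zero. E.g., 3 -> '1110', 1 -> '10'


Encode each number as n ones followed by a terminating 0:
  5 -> 111110 (6 bits)
  12 -> 1111111111110 (13 bits)
  9 -> 1111111110 (10 bits)
Total length = 6 + 13 + 10 = 29 bits.

Unary([5, 12, 9]) = 11111011111111111101111111110 (29 bits)


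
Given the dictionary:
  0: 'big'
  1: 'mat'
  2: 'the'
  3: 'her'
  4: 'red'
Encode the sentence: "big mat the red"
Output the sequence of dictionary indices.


Look up each word in the dictionary:
  'big' -> 0
  'mat' -> 1
  'the' -> 2
  'red' -> 4

Encoded: [0, 1, 2, 4]


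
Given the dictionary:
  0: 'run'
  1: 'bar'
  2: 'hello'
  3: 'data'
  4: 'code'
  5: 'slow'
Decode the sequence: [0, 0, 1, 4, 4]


Look up each index in the dictionary:
  0 -> 'run'
  0 -> 'run'
  1 -> 'bar'
  4 -> 'code'
  4 -> 'code'

Decoded: "run run bar code code"


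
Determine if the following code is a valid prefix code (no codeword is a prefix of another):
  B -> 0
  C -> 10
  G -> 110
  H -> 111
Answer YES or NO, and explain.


Checking each pair (does one codeword prefix another?):
  B='0' vs C='10': no prefix
  B='0' vs G='110': no prefix
  B='0' vs H='111': no prefix
  C='10' vs B='0': no prefix
  C='10' vs G='110': no prefix
  C='10' vs H='111': no prefix
  G='110' vs B='0': no prefix
  G='110' vs C='10': no prefix
  G='110' vs H='111': no prefix
  H='111' vs B='0': no prefix
  H='111' vs C='10': no prefix
  H='111' vs G='110': no prefix
No violation found over all pairs.

YES -- this is a valid prefix code. No codeword is a prefix of any other codeword.


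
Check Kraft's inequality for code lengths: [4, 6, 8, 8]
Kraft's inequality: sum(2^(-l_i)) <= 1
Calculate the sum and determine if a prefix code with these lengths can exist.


Sum = 2^(-4) + 2^(-6) + 2^(-8) + 2^(-8)
    = 0.0625 + 0.015625 + 0.00390625 + 0.00390625
    = 22/256 = 0.0859375
Since 0.0859375 <= 1, Kraft's inequality IS satisfied.
A prefix code with these lengths CAN exist.

Kraft sum = 0.0859375. Satisfied.


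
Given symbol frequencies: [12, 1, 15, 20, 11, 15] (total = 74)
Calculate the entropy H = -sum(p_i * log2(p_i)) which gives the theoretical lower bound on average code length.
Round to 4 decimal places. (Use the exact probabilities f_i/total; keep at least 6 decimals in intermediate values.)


Per-symbol terms -p_i * log2(p_i) with p_i = f_i/74:
  p = 12/74 = 0.162162: log2(p) = -2.624491, -p*log2(p) = 0.425593
  p = 1/74 = 0.013514: log2(p) = -6.209453, -p*log2(p) = 0.083912
  p = 15/74 = 0.202703: log2(p) = -2.302563, -p*log2(p) = 0.466736
  p = 20/74 = 0.270270: log2(p) = -1.887525, -p*log2(p) = 0.510142
  p = 11/74 = 0.148649: log2(p) = -2.750022, -p*log2(p) = 0.408787
  p = 15/74 = 0.202703: log2(p) = -2.302563, -p*log2(p) = 0.466736
H = 0.425593 + 0.083912 + 0.466736 + 0.510142 + 0.408787 + 0.466736 = 2.361906

H = 2.3619 bits/symbol


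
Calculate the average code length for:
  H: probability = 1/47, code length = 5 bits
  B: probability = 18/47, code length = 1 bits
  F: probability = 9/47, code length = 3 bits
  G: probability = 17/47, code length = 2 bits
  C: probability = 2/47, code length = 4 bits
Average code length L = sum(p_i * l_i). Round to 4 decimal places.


Weighted contributions p_i * l_i:
  H: (1/47) * 5 = 5/47
  B: (18/47) * 1 = 18/47
  F: (9/47) * 3 = 27/47
  G: (17/47) * 2 = 34/47
  C: (2/47) * 4 = 8/47
Sum = (5 + 18 + 27 + 34 + 8)/47 = 92/47

L = 92/47 = 1.9574 bits/symbol


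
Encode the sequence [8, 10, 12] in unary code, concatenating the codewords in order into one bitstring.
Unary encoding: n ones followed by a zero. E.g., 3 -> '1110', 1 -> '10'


Encode each number as n ones followed by a terminating 0:
  8 -> 111111110 (9 bits)
  10 -> 11111111110 (11 bits)
  12 -> 1111111111110 (13 bits)
Total length = 9 + 11 + 13 = 33 bits.

Unary([8, 10, 12]) = 111111110111111111101111111111110 (33 bits)


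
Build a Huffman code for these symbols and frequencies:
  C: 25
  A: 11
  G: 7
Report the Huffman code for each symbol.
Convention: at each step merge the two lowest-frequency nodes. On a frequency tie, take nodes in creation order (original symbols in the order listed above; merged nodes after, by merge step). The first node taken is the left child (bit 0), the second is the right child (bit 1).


Huffman tree construction:
Step 1: Merge G(7) + A(11) = 18
Step 2: Merge (G+A)(18) + C(25) = 43
Read each symbol's code off the tree from the root (left child = 0, right child = 1).

Codes:
  C: 1 (length 1)
  A: 01 (length 2)
  G: 00 (length 2)
Average code length: 61/43 = 1.4186 bits/symbol


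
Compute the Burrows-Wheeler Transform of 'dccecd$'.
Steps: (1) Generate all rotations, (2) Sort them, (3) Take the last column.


Rotations (sorted):
  0: $dccecd -> last char: d
  1: ccecd$d -> last char: d
  2: cd$dcce -> last char: e
  3: cecd$dc -> last char: c
  4: d$dccec -> last char: c
  5: dccecd$ -> last char: $
  6: ecd$dcc -> last char: c


BWT = ddecc$c


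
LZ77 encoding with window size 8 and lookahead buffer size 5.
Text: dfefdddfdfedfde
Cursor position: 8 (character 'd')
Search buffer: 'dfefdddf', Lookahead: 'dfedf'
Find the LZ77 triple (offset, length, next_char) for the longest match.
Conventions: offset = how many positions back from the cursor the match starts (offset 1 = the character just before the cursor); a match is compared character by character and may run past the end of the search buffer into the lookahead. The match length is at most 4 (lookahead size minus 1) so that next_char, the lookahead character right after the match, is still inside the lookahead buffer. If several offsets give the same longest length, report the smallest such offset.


Try each offset into the search buffer:
  offset=1 (pos 7, char 'f'): match length 0
  offset=2 (pos 6, char 'd'): match length 2
  offset=3 (pos 5, char 'd'): match length 1
  offset=4 (pos 4, char 'd'): match length 1
  offset=5 (pos 3, char 'f'): match length 0
  offset=6 (pos 2, char 'e'): match length 0
  offset=7 (pos 1, char 'f'): match length 0
  offset=8 (pos 0, char 'd'): match length 3
Longest match has length 3 at offset 8.
next_char = character at position 8 + 3 = 11 -> 'd'

Best match: offset=8, length=3 (matching 'dfe' starting at position 0)
LZ77 triple: (8, 3, 'd')


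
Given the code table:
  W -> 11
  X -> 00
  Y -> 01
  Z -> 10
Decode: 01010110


Decoding:
01 -> Y
01 -> Y
01 -> Y
10 -> Z


Result: YYYZ


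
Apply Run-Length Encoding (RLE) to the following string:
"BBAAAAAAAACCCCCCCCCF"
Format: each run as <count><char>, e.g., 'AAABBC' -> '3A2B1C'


Scanning runs left to right:
  i=0: run of 'B' x 2 -> '2B'
  i=2: run of 'A' x 8 -> '8A'
  i=10: run of 'C' x 9 -> '9C'
  i=19: run of 'F' x 1 -> '1F'

RLE = 2B8A9C1F


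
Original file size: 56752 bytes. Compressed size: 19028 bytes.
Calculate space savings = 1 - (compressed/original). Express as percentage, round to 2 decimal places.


ratio = compressed/original = 19028/56752 = 0.335283
savings = 1 - ratio = 1 - 0.335283 = 0.664717
as a percentage: 0.664717 * 100 = 66.47%

Space savings = 1 - 19028/56752 = 66.47%


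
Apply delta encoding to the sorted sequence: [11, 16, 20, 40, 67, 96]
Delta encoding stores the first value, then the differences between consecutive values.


First value: 11
Deltas:
  16 - 11 = 5
  20 - 16 = 4
  40 - 20 = 20
  67 - 40 = 27
  96 - 67 = 29


Delta encoded: [11, 5, 4, 20, 27, 29]


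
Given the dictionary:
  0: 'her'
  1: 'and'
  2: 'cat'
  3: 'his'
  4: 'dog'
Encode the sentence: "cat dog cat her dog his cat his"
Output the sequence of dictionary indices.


Look up each word in the dictionary:
  'cat' -> 2
  'dog' -> 4
  'cat' -> 2
  'her' -> 0
  'dog' -> 4
  'his' -> 3
  'cat' -> 2
  'his' -> 3

Encoded: [2, 4, 2, 0, 4, 3, 2, 3]


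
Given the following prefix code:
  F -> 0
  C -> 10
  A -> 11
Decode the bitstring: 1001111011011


Decoding step by step:
Bits 10 -> C
Bits 0 -> F
Bits 11 -> A
Bits 11 -> A
Bits 0 -> F
Bits 11 -> A
Bits 0 -> F
Bits 11 -> A


Decoded message: CFAAFAFA


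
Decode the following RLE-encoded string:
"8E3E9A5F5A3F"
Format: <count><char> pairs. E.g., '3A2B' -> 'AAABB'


Expanding each <count><char> pair:
  8E -> 'EEEEEEEE'
  3E -> 'EEE'
  9A -> 'AAAAAAAAA'
  5F -> 'FFFFF'
  5A -> 'AAAAA'
  3F -> 'FFF'

Decoded = EEEEEEEEEEEAAAAAAAAAFFFFFAAAAAFFF


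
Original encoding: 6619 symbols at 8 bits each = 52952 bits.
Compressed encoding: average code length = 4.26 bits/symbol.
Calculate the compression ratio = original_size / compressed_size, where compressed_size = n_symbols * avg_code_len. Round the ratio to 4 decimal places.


original_size = n_symbols * orig_bits = 6619 * 8 = 52952 bits
compressed_size = n_symbols * avg_code_len = 6619 * 4.26 = 28196.94 bits
ratio = original_size / compressed_size = 52952 / 28196.94 = 1.8779

Compression ratio = 1.8779


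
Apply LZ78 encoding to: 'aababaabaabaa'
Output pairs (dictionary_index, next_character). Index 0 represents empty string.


LZ78 encoding steps:
Dictionary: {0: ''}
Step 1: w='' (idx 0), next='a' -> output (0, 'a'), add 'a' as idx 1
Step 2: w='a' (idx 1), next='b' -> output (1, 'b'), add 'ab' as idx 2
Step 3: w='ab' (idx 2), next='a' -> output (2, 'a'), add 'aba' as idx 3
Step 4: w='aba' (idx 3), next='a' -> output (3, 'a'), add 'abaa' as idx 4
Step 5: w='' (idx 0), next='b' -> output (0, 'b'), add 'b' as idx 5
Step 6: w='a' (idx 1), next='a' -> output (1, 'a'), add 'aa' as idx 6


Encoded: [(0, 'a'), (1, 'b'), (2, 'a'), (3, 'a'), (0, 'b'), (1, 'a')]


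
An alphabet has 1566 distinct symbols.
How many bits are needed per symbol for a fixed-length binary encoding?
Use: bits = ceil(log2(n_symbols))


log2(1566) = 10.6129
Bracket: 2^10 = 1024 < 1566 <= 2^11 = 2048
So ceil(log2(1566)) = 11

bits = ceil(log2(1566)) = ceil(10.6129) = 11 bits


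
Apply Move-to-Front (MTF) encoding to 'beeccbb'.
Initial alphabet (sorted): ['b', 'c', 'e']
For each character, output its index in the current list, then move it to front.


MTF encoding:
'b': index 0 in ['b', 'c', 'e'] -> ['b', 'c', 'e']
'e': index 2 in ['b', 'c', 'e'] -> ['e', 'b', 'c']
'e': index 0 in ['e', 'b', 'c'] -> ['e', 'b', 'c']
'c': index 2 in ['e', 'b', 'c'] -> ['c', 'e', 'b']
'c': index 0 in ['c', 'e', 'b'] -> ['c', 'e', 'b']
'b': index 2 in ['c', 'e', 'b'] -> ['b', 'c', 'e']
'b': index 0 in ['b', 'c', 'e'] -> ['b', 'c', 'e']


Output: [0, 2, 0, 2, 0, 2, 0]


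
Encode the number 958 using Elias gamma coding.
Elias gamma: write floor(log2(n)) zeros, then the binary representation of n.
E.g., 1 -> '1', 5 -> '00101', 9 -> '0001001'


num_bits = floor(log2(958)) + 1 = 10
leading_zeros = num_bits - 1 = 9
binary(958) = 1110111110

Elias gamma(958) = '000000000' + '1110111110' = 0000000001110111110 (19 bits)


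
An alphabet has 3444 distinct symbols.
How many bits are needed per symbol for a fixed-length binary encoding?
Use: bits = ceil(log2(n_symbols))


log2(3444) = 11.7499
Bracket: 2^11 = 2048 < 3444 <= 2^12 = 4096
So ceil(log2(3444)) = 12

bits = ceil(log2(3444)) = ceil(11.7499) = 12 bits


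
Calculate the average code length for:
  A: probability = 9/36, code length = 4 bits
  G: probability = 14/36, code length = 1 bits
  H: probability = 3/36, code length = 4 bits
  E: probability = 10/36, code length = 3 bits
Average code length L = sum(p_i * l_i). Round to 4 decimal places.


Weighted contributions p_i * l_i:
  A: (9/36) * 4 = 36/36
  G: (14/36) * 1 = 14/36
  H: (3/36) * 4 = 12/36
  E: (10/36) * 3 = 30/36
Sum = (36 + 14 + 12 + 30)/36 = 92/36

L = 92/36 = 2.5556 bits/symbol


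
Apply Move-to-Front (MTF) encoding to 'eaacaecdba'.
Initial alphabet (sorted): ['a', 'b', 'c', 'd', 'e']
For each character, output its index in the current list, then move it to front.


MTF encoding:
'e': index 4 in ['a', 'b', 'c', 'd', 'e'] -> ['e', 'a', 'b', 'c', 'd']
'a': index 1 in ['e', 'a', 'b', 'c', 'd'] -> ['a', 'e', 'b', 'c', 'd']
'a': index 0 in ['a', 'e', 'b', 'c', 'd'] -> ['a', 'e', 'b', 'c', 'd']
'c': index 3 in ['a', 'e', 'b', 'c', 'd'] -> ['c', 'a', 'e', 'b', 'd']
'a': index 1 in ['c', 'a', 'e', 'b', 'd'] -> ['a', 'c', 'e', 'b', 'd']
'e': index 2 in ['a', 'c', 'e', 'b', 'd'] -> ['e', 'a', 'c', 'b', 'd']
'c': index 2 in ['e', 'a', 'c', 'b', 'd'] -> ['c', 'e', 'a', 'b', 'd']
'd': index 4 in ['c', 'e', 'a', 'b', 'd'] -> ['d', 'c', 'e', 'a', 'b']
'b': index 4 in ['d', 'c', 'e', 'a', 'b'] -> ['b', 'd', 'c', 'e', 'a']
'a': index 4 in ['b', 'd', 'c', 'e', 'a'] -> ['a', 'b', 'd', 'c', 'e']


Output: [4, 1, 0, 3, 1, 2, 2, 4, 4, 4]


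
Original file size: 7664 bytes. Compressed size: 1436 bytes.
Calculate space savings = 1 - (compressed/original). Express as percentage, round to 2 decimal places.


ratio = compressed/original = 1436/7664 = 0.18737
savings = 1 - ratio = 1 - 0.18737 = 0.81263
as a percentage: 0.81263 * 100 = 81.26%

Space savings = 1 - 1436/7664 = 81.26%


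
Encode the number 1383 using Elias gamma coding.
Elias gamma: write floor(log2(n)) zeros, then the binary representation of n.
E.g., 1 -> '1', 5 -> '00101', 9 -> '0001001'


num_bits = floor(log2(1383)) + 1 = 11
leading_zeros = num_bits - 1 = 10
binary(1383) = 10101100111

Elias gamma(1383) = '0000000000' + '10101100111' = 000000000010101100111 (21 bits)


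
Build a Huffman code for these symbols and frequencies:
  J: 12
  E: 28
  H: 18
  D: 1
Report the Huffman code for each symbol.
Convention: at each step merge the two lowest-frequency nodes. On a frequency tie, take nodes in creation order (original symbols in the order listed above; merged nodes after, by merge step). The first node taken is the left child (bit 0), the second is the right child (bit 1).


Huffman tree construction:
Step 1: Merge D(1) + J(12) = 13
Step 2: Merge (D+J)(13) + H(18) = 31
Step 3: Merge E(28) + ((D+J)+H)(31) = 59
Read each symbol's code off the tree from the root (left child = 0, right child = 1).

Codes:
  J: 101 (length 3)
  E: 0 (length 1)
  H: 11 (length 2)
  D: 100 (length 3)
Average code length: 103/59 = 1.7458 bits/symbol


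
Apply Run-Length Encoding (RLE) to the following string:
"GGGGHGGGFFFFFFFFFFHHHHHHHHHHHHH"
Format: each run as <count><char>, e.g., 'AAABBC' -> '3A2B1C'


Scanning runs left to right:
  i=0: run of 'G' x 4 -> '4G'
  i=4: run of 'H' x 1 -> '1H'
  i=5: run of 'G' x 3 -> '3G'
  i=8: run of 'F' x 10 -> '10F'
  i=18: run of 'H' x 13 -> '13H'

RLE = 4G1H3G10F13H


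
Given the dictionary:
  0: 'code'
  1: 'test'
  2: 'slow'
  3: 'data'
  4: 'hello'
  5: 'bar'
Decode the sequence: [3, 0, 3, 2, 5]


Look up each index in the dictionary:
  3 -> 'data'
  0 -> 'code'
  3 -> 'data'
  2 -> 'slow'
  5 -> 'bar'

Decoded: "data code data slow bar"


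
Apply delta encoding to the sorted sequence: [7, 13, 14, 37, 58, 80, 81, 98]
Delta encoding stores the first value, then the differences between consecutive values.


First value: 7
Deltas:
  13 - 7 = 6
  14 - 13 = 1
  37 - 14 = 23
  58 - 37 = 21
  80 - 58 = 22
  81 - 80 = 1
  98 - 81 = 17


Delta encoded: [7, 6, 1, 23, 21, 22, 1, 17]


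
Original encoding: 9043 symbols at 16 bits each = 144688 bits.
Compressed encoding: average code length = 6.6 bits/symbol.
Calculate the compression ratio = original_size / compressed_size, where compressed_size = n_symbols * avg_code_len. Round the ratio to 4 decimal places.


original_size = n_symbols * orig_bits = 9043 * 16 = 144688 bits
compressed_size = n_symbols * avg_code_len = 9043 * 6.6 = 59683.8 bits
ratio = original_size / compressed_size = 144688 / 59683.8 = 2.4242

Compression ratio = 2.4242


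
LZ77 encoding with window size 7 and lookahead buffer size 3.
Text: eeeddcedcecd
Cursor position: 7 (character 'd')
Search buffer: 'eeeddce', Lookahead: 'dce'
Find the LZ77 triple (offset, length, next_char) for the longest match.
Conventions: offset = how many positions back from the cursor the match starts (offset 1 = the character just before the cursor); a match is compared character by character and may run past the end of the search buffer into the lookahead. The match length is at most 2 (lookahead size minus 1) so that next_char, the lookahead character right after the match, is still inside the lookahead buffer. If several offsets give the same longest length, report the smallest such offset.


Try each offset into the search buffer:
  offset=1 (pos 6, char 'e'): match length 0
  offset=2 (pos 5, char 'c'): match length 0
  offset=3 (pos 4, char 'd'): match length 2
  offset=4 (pos 3, char 'd'): match length 1
  offset=5 (pos 2, char 'e'): match length 0
  offset=6 (pos 1, char 'e'): match length 0
  offset=7 (pos 0, char 'e'): match length 0
Longest match has length 2 at offset 3.
next_char = character at position 7 + 2 = 9 -> 'e'

Best match: offset=3, length=2 (matching 'dc' starting at position 4)
LZ77 triple: (3, 2, 'e')


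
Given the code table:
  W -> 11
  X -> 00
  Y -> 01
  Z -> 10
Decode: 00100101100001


Decoding:
00 -> X
10 -> Z
01 -> Y
01 -> Y
10 -> Z
00 -> X
01 -> Y


Result: XZYYZXY


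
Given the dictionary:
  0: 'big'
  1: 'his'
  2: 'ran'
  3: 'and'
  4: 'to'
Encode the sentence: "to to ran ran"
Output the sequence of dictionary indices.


Look up each word in the dictionary:
  'to' -> 4
  'to' -> 4
  'ran' -> 2
  'ran' -> 2

Encoded: [4, 4, 2, 2]


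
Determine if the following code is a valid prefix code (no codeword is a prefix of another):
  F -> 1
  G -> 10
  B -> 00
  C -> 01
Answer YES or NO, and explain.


Checking each pair (does one codeword prefix another?):
  F='1' vs G='10': prefix -- VIOLATION

NO -- this is NOT a valid prefix code. F (1) is a prefix of G (10).


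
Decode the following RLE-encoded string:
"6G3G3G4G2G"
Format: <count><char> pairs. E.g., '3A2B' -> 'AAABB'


Expanding each <count><char> pair:
  6G -> 'GGGGGG'
  3G -> 'GGG'
  3G -> 'GGG'
  4G -> 'GGGG'
  2G -> 'GG'

Decoded = GGGGGGGGGGGGGGGGGG


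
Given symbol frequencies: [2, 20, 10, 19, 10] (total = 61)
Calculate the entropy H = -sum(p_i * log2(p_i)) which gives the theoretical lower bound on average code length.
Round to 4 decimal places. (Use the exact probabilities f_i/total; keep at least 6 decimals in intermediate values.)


Per-symbol terms -p_i * log2(p_i) with p_i = f_i/61:
  p = 2/61 = 0.032787: log2(p) = -4.930737, -p*log2(p) = 0.161664
  p = 20/61 = 0.327869: log2(p) = -1.608809, -p*log2(p) = 0.527478
  p = 10/61 = 0.163934: log2(p) = -2.608809, -p*log2(p) = 0.427674
  p = 19/61 = 0.311475: log2(p) = -1.682810, -p*log2(p) = 0.524154
  p = 10/61 = 0.163934: log2(p) = -2.608809, -p*log2(p) = 0.427674
H = 0.161664 + 0.527478 + 0.427674 + 0.524154 + 0.427674 = 2.068644

H = 2.0686 bits/symbol


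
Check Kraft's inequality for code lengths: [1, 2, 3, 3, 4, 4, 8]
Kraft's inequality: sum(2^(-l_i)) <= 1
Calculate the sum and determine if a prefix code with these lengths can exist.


Sum = 2^(-1) + 2^(-2) + 2^(-3) + 2^(-3) + 2^(-4) + 2^(-4) + 2^(-8)
    = 0.5 + 0.25 + 0.125 + 0.125 + 0.0625 + 0.0625 + 0.00390625
    = 289/256 = 1.12890625
Since 1.12890625 > 1, Kraft's inequality is NOT satisfied.
A prefix code with these lengths CANNOT exist.

Kraft sum = 1.12890625. Not satisfied.


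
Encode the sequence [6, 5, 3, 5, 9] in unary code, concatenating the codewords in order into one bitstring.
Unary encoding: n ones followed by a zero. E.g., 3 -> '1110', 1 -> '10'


Encode each number as n ones followed by a terminating 0:
  6 -> 1111110 (7 bits)
  5 -> 111110 (6 bits)
  3 -> 1110 (4 bits)
  5 -> 111110 (6 bits)
  9 -> 1111111110 (10 bits)
Total length = 7 + 6 + 4 + 6 + 10 = 33 bits.

Unary([6, 5, 3, 5, 9]) = 111111011111011101111101111111110 (33 bits)


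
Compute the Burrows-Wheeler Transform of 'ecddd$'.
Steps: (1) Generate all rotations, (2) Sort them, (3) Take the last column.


Rotations (sorted):
  0: $ecddd -> last char: d
  1: cddd$e -> last char: e
  2: d$ecdd -> last char: d
  3: dd$ecd -> last char: d
  4: ddd$ec -> last char: c
  5: ecddd$ -> last char: $


BWT = deddc$


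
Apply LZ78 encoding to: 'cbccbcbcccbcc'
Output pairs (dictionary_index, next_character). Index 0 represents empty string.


LZ78 encoding steps:
Dictionary: {0: ''}
Step 1: w='' (idx 0), next='c' -> output (0, 'c'), add 'c' as idx 1
Step 2: w='' (idx 0), next='b' -> output (0, 'b'), add 'b' as idx 2
Step 3: w='c' (idx 1), next='c' -> output (1, 'c'), add 'cc' as idx 3
Step 4: w='b' (idx 2), next='c' -> output (2, 'c'), add 'bc' as idx 4
Step 5: w='bc' (idx 4), next='c' -> output (4, 'c'), add 'bcc' as idx 5
Step 6: w='c' (idx 1), next='b' -> output (1, 'b'), add 'cb' as idx 6
Step 7: w='cc' (idx 3), end of input -> output (3, '')


Encoded: [(0, 'c'), (0, 'b'), (1, 'c'), (2, 'c'), (4, 'c'), (1, 'b'), (3, '')]


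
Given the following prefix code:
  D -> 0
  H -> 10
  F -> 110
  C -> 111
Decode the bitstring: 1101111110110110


Decoding step by step:
Bits 110 -> F
Bits 111 -> C
Bits 111 -> C
Bits 0 -> D
Bits 110 -> F
Bits 110 -> F


Decoded message: FCCDFF


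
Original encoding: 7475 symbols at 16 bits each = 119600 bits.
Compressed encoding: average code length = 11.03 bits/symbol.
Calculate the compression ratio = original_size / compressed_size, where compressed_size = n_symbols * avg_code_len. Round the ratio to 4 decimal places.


original_size = n_symbols * orig_bits = 7475 * 16 = 119600 bits
compressed_size = n_symbols * avg_code_len = 7475 * 11.03 = 82449.25 bits
ratio = original_size / compressed_size = 119600 / 82449.25 = 1.4506

Compression ratio = 1.4506


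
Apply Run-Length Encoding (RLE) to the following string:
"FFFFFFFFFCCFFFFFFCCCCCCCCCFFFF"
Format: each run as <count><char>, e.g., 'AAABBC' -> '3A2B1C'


Scanning runs left to right:
  i=0: run of 'F' x 9 -> '9F'
  i=9: run of 'C' x 2 -> '2C'
  i=11: run of 'F' x 6 -> '6F'
  i=17: run of 'C' x 9 -> '9C'
  i=26: run of 'F' x 4 -> '4F'

RLE = 9F2C6F9C4F


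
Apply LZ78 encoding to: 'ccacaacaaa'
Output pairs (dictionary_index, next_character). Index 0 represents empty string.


LZ78 encoding steps:
Dictionary: {0: ''}
Step 1: w='' (idx 0), next='c' -> output (0, 'c'), add 'c' as idx 1
Step 2: w='c' (idx 1), next='a' -> output (1, 'a'), add 'ca' as idx 2
Step 3: w='ca' (idx 2), next='a' -> output (2, 'a'), add 'caa' as idx 3
Step 4: w='caa' (idx 3), next='a' -> output (3, 'a'), add 'caaa' as idx 4


Encoded: [(0, 'c'), (1, 'a'), (2, 'a'), (3, 'a')]


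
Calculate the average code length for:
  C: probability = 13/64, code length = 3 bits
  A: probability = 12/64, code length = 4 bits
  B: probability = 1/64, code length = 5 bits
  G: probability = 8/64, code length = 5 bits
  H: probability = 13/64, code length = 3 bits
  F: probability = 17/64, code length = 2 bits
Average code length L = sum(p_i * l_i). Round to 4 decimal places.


Weighted contributions p_i * l_i:
  C: (13/64) * 3 = 39/64
  A: (12/64) * 4 = 48/64
  B: (1/64) * 5 = 5/64
  G: (8/64) * 5 = 40/64
  H: (13/64) * 3 = 39/64
  F: (17/64) * 2 = 34/64
Sum = (39 + 48 + 5 + 40 + 39 + 34)/64 = 205/64

L = 205/64 = 3.2031 bits/symbol


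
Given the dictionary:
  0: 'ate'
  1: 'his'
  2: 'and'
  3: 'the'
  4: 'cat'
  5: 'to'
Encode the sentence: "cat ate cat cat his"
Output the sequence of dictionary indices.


Look up each word in the dictionary:
  'cat' -> 4
  'ate' -> 0
  'cat' -> 4
  'cat' -> 4
  'his' -> 1

Encoded: [4, 0, 4, 4, 1]


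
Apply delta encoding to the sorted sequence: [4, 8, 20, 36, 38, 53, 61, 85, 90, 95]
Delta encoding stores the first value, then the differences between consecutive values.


First value: 4
Deltas:
  8 - 4 = 4
  20 - 8 = 12
  36 - 20 = 16
  38 - 36 = 2
  53 - 38 = 15
  61 - 53 = 8
  85 - 61 = 24
  90 - 85 = 5
  95 - 90 = 5


Delta encoded: [4, 4, 12, 16, 2, 15, 8, 24, 5, 5]


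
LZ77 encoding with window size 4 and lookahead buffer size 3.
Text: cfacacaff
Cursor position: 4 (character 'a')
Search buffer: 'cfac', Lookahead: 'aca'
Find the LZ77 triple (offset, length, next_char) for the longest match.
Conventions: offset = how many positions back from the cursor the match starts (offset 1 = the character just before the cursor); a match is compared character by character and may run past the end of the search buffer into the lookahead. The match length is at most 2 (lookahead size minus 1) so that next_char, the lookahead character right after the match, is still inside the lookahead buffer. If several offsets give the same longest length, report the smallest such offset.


Try each offset into the search buffer:
  offset=1 (pos 3, char 'c'): match length 0
  offset=2 (pos 2, char 'a'): match length 2
  offset=3 (pos 1, char 'f'): match length 0
  offset=4 (pos 0, char 'c'): match length 0
Longest match has length 2 at offset 2.
next_char = character at position 4 + 2 = 6 -> 'a'

Best match: offset=2, length=2 (matching 'ac' starting at position 2)
LZ77 triple: (2, 2, 'a')


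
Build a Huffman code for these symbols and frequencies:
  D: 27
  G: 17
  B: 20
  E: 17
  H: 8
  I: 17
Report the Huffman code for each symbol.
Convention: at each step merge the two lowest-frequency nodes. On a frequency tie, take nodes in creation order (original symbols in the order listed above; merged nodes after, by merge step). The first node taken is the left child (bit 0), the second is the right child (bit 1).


Huffman tree construction:
Step 1: Merge H(8) + G(17) = 25
Step 2: Merge E(17) + I(17) = 34
Step 3: Merge B(20) + (H+G)(25) = 45
Step 4: Merge D(27) + (E+I)(34) = 61
Step 5: Merge (B+(H+G))(45) + (D+(E+I))(61) = 106
Read each symbol's code off the tree from the root (left child = 0, right child = 1).

Codes:
  D: 10 (length 2)
  G: 011 (length 3)
  B: 00 (length 2)
  E: 110 (length 3)
  H: 010 (length 3)
  I: 111 (length 3)
Average code length: 271/106 = 2.5566 bits/symbol


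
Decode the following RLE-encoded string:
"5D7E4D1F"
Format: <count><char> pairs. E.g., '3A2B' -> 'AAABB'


Expanding each <count><char> pair:
  5D -> 'DDDDD'
  7E -> 'EEEEEEE'
  4D -> 'DDDD'
  1F -> 'F'

Decoded = DDDDDEEEEEEEDDDDF


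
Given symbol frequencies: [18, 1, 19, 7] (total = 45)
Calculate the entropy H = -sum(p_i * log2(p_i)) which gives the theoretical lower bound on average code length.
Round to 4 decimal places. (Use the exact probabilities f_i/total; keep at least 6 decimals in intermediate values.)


Per-symbol terms -p_i * log2(p_i) with p_i = f_i/45:
  p = 18/45 = 0.400000: log2(p) = -1.321928, -p*log2(p) = 0.528771
  p = 1/45 = 0.022222: log2(p) = -5.491853, -p*log2(p) = 0.122041
  p = 19/45 = 0.422222: log2(p) = -1.243926, -p*log2(p) = 0.525213
  p = 7/45 = 0.155556: log2(p) = -2.684498, -p*log2(p) = 0.417589
H = 0.528771 + 0.122041 + 0.525213 + 0.417589 = 1.593614

H = 1.5936 bits/symbol


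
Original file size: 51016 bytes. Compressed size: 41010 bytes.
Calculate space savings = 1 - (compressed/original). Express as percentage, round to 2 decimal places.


ratio = compressed/original = 41010/51016 = 0.803865
savings = 1 - ratio = 1 - 0.803865 = 0.196135
as a percentage: 0.196135 * 100 = 19.61%

Space savings = 1 - 41010/51016 = 19.61%


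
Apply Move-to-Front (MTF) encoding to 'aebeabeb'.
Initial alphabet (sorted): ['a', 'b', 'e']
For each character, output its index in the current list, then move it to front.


MTF encoding:
'a': index 0 in ['a', 'b', 'e'] -> ['a', 'b', 'e']
'e': index 2 in ['a', 'b', 'e'] -> ['e', 'a', 'b']
'b': index 2 in ['e', 'a', 'b'] -> ['b', 'e', 'a']
'e': index 1 in ['b', 'e', 'a'] -> ['e', 'b', 'a']
'a': index 2 in ['e', 'b', 'a'] -> ['a', 'e', 'b']
'b': index 2 in ['a', 'e', 'b'] -> ['b', 'a', 'e']
'e': index 2 in ['b', 'a', 'e'] -> ['e', 'b', 'a']
'b': index 1 in ['e', 'b', 'a'] -> ['b', 'e', 'a']


Output: [0, 2, 2, 1, 2, 2, 2, 1]


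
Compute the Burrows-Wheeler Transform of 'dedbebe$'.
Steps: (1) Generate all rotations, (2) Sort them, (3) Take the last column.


Rotations (sorted):
  0: $dedbebe -> last char: e
  1: be$dedbe -> last char: e
  2: bebe$ded -> last char: d
  3: dbebe$de -> last char: e
  4: dedbebe$ -> last char: $
  5: e$dedbeb -> last char: b
  6: ebe$dedb -> last char: b
  7: edbebe$d -> last char: d


BWT = eede$bbd


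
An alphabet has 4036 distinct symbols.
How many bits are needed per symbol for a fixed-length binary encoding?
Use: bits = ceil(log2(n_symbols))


log2(4036) = 11.9787
Bracket: 2^11 = 2048 < 4036 <= 2^12 = 4096
So ceil(log2(4036)) = 12

bits = ceil(log2(4036)) = ceil(11.9787) = 12 bits


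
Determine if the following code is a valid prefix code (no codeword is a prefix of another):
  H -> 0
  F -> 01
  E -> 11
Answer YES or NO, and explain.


Checking each pair (does one codeword prefix another?):
  H='0' vs F='01': prefix -- VIOLATION

NO -- this is NOT a valid prefix code. H (0) is a prefix of F (01).


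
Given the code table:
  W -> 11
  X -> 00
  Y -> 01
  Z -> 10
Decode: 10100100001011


Decoding:
10 -> Z
10 -> Z
01 -> Y
00 -> X
00 -> X
10 -> Z
11 -> W


Result: ZZYXXZW


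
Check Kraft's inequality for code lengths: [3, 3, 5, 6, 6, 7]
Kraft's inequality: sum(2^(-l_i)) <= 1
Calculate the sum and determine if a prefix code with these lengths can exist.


Sum = 2^(-3) + 2^(-3) + 2^(-5) + 2^(-6) + 2^(-6) + 2^(-7)
    = 0.125 + 0.125 + 0.03125 + 0.015625 + 0.015625 + 0.0078125
    = 41/128 = 0.3203125
Since 0.3203125 <= 1, Kraft's inequality IS satisfied.
A prefix code with these lengths CAN exist.

Kraft sum = 0.3203125. Satisfied.


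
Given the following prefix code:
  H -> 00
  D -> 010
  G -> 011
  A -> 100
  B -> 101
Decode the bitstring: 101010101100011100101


Decoding step by step:
Bits 101 -> B
Bits 010 -> D
Bits 101 -> B
Bits 100 -> A
Bits 011 -> G
Bits 100 -> A
Bits 101 -> B


Decoded message: BDBAGAB


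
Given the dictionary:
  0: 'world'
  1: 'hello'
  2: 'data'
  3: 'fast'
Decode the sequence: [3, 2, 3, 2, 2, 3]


Look up each index in the dictionary:
  3 -> 'fast'
  2 -> 'data'
  3 -> 'fast'
  2 -> 'data'
  2 -> 'data'
  3 -> 'fast'

Decoded: "fast data fast data data fast"


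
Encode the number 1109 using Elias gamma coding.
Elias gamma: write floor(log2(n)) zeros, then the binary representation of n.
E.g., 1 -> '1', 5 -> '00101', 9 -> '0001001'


num_bits = floor(log2(1109)) + 1 = 11
leading_zeros = num_bits - 1 = 10
binary(1109) = 10001010101

Elias gamma(1109) = '0000000000' + '10001010101' = 000000000010001010101 (21 bits)


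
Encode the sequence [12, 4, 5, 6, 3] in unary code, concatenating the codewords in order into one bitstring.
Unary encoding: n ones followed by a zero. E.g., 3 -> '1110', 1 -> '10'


Encode each number as n ones followed by a terminating 0:
  12 -> 1111111111110 (13 bits)
  4 -> 11110 (5 bits)
  5 -> 111110 (6 bits)
  6 -> 1111110 (7 bits)
  3 -> 1110 (4 bits)
Total length = 13 + 5 + 6 + 7 + 4 = 35 bits.

Unary([12, 4, 5, 6, 3]) = 11111111111101111011111011111101110 (35 bits)


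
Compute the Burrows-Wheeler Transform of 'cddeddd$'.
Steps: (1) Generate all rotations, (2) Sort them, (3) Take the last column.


Rotations (sorted):
  0: $cddeddd -> last char: d
  1: cddeddd$ -> last char: $
  2: d$cddedd -> last char: d
  3: dd$cdded -> last char: d
  4: ddd$cdde -> last char: e
  5: ddeddd$c -> last char: c
  6: deddd$cd -> last char: d
  7: eddd$cdd -> last char: d


BWT = d$ddecdd


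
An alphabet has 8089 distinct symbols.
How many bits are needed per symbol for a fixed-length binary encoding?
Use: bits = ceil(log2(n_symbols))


log2(8089) = 12.9817
Bracket: 2^12 = 4096 < 8089 <= 2^13 = 8192
So ceil(log2(8089)) = 13

bits = ceil(log2(8089)) = ceil(12.9817) = 13 bits


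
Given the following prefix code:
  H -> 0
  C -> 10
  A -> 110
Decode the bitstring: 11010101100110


Decoding step by step:
Bits 110 -> A
Bits 10 -> C
Bits 10 -> C
Bits 110 -> A
Bits 0 -> H
Bits 110 -> A


Decoded message: ACCAHA


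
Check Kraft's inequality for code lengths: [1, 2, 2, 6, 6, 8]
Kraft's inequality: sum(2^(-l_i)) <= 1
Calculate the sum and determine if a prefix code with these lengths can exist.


Sum = 2^(-1) + 2^(-2) + 2^(-2) + 2^(-6) + 2^(-6) + 2^(-8)
    = 0.5 + 0.25 + 0.25 + 0.015625 + 0.015625 + 0.00390625
    = 265/256 = 1.03515625
Since 1.03515625 > 1, Kraft's inequality is NOT satisfied.
A prefix code with these lengths CANNOT exist.

Kraft sum = 1.03515625. Not satisfied.
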